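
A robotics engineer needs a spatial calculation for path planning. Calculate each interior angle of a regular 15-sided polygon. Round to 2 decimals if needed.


Shape: regular pentadecagon (15 sides)
Formula: interior angle = (n - 2) * 180 / n
(n - 2) = 13
(n - 2) * 180 = 2340
angle = 2340 / 15
angle = 156
156 degrees


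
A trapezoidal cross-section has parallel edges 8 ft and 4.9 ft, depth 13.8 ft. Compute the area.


Shape: trapezoid
Parallel sides a = 8 ft, b = 4.9 ft; Height h = 13.8 ft
Formula: A = (a + b) * h / 2
a + b = 8 + 4.9 = 12.9
A = 12.9 * 13.8 / 2
A = 178.02 / 2
A = 89.01
89.01 ft^2


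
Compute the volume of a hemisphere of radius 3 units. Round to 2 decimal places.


Shape: hemisphere (half of a sphere)
Radius r = 3 units
Formula: V = (1/2) * (4/3) * pi * r^3 = (2/3) * pi * r^3
r^3 = 27
(2/3) * 27 = 18
V = 18 * pi
V = 56.55
56.55 units^3


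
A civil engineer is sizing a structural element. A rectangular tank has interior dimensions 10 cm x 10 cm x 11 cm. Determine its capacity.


Shape: rectangular prism
l = 10 cm, w = 10 cm, h = 11 cm
Formula: V = l * w * h
V = 10 * 10 * 11
V = 100 * 11
V = 1100
1100 cm^3


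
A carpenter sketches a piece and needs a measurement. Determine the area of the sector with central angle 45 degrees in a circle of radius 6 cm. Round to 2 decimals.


Shape: circular sector
Radius r = 6 cm, Angle = 45 degrees
Formula: A = (angle/360) * pi * r^2
r^2 = 36
Fraction of circle = 45/360
A = (45/360) * pi * 36
A = 4.5 * pi
A = 14.14
14.14 cm^2


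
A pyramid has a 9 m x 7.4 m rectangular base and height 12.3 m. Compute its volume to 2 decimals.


Shape: rectangular pyramid
Base: 9 m x 7.4 m, Height h = 12.3 m
Formula: V = (1/3) * base_area * h
base_area = 9 * 7.4 = 66.6
base_area * h = 66.6 * 12.3 = 819.18
V = 819.18 / 3
V = 273.06
273.06 m^3


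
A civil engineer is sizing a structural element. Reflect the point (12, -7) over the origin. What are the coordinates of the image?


Transformation: reflection
Original point: (12, -7)
Rule for reflection through the origin: (x, y) -> (-x, -y)
Apply: (12, -7) -> (-12, 7)
(-12, 7)


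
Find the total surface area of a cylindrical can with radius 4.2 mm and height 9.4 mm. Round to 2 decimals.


Shape: closed cylinder
Radius r = 4.2 mm, Height h = 9.4 mm
Formula: SA = 2*pi*r^2 + 2*pi*r*h = 2*pi*r*(r + h)
r + h = 13.6
2 * r * (r + h) = 2 * 4.2 * 13.6 = 114.24
SA = 114.24 * pi
SA = 358.9
358.9 mm^2


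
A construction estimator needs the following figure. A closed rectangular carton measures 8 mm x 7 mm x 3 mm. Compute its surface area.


Shape: rectangular prism
l = 8 mm, w = 7 mm, h = 3 mm
Formula: SA = 2(lw + lh + wh)
lw = 56, lh = 24, wh = 21
lw + lh + wh = 101
SA = 2 * 101
SA = 202
202 mm^2


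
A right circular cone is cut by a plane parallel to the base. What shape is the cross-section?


Solid: right circular cone
Cutting plane: parallel to the base
Visualize the intersection of the plane with the solid's surface.
The boundary of the cut region is a circle.
circle


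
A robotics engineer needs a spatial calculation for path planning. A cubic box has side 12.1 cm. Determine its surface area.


Shape: cube
Side s = 12.1 cm
A cube has 6 square faces.
Formula: SA = 6 * s^2
s^2 = 146.41
SA = 6 * 146.41
SA = 878.46
878.46 cm^2


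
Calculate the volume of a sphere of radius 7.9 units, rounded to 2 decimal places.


Shape: sphere
Radius r = 7.9 units
Formula: V = (4/3) * pi * r^3
r^3 = 493.039
(4/3) * 493.039 = 657.385333
V = 657.385333 * pi
V = 2065.24
2065.24 units^3


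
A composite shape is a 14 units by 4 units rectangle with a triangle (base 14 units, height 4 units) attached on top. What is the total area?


Composite shape: rectangle + triangle
Rectangle area = 14 * 4 = 56
Triangle area = 0.5 * 14 * 4 = 28
Total = 56 + 28
Total = 84
84 units^2


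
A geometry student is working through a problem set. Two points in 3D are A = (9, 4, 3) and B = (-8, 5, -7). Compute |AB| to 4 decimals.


3D distance between two points
P1 = (9, 4, 3), P2 = (-8, 5, -7)
Formula: d = sqrt((x2-x1)^2 + (y2-y1)^2 + (z2-z1)^2)
dx = -8 - 9 = -17
dy = 5 - 4 = 1
dz = -7 - 3 = -10
dx^2 + dy^2 + dz^2 = 289 + 1 + 100 = 390
d = sqrt(390)
d = 19.7484
19.7484 units


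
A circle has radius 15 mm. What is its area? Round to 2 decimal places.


Shape: circle
Radius r = 15 mm
Formula: A = pi * r^2
r^2 = 15^2 = 225
A = pi * 225
A = 706.86
706.86 mm^2


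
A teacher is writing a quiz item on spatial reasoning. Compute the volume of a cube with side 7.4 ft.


Shape: cube
Side s = 7.4 ft
Formula: V = s^3
V = 7.4 * 7.4 * 7.4
V = 54.76 * 7.4
V = 405.224
405.224 ft^3


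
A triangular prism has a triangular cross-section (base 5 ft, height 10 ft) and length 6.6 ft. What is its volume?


Shape: triangular prism
Triangle base = 5 ft, triangle height = 10 ft, prism length L = 6.6 ft
Formula: V = (1/2 * b * h_tri) * L
Cross-section area = 0.5 * 5 * 10 = 25
V = 25 * 6.6
V = 165
165 ft^3


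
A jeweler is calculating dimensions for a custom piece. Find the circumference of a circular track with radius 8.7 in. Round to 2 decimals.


Shape: circle
Radius r = 8.7 in
Formula: C = 2 * pi * r
C = 2 * pi * 8.7
C = 17.4 * pi
C = 54.66
54.66 in


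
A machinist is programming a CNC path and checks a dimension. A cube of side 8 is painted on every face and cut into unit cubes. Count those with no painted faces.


Large cube: 8 x 8 x 8, cut into unit cubes.
n = 8, so n - 2 = 6
Unpainted cubes form the interior (n - 2)^3 block.
(n - 2)^3 = 6^3 = 216
216 unit cubes


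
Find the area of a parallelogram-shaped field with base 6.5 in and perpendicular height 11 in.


Shape: parallelogram
Base b = 6.5 in, Height h = 11 in
Formula: A = b * h
A = 6.5 * 11
A = 71.5
71.5 in^2


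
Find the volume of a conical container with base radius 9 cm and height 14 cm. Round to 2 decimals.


Shape: cone
Radius r = 9 cm, Height h = 14 cm
Formula: V = (1/3) * pi * r^2 * h
r^2 = 81
pi * r^2 * h = pi * 81 * 14 = 1134 * pi
V = 1134 * pi / 3
V = 1187.52
1187.52 cm^3


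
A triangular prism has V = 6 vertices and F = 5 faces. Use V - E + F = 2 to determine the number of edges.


Polyhedron: triangular prism
Euler's formula for convex polyhedra: V - E + F = 2
Given: V = 6 vertices and F = 5 faces
Solve for E:
E = V + F - 2 = 6 + 5 - 2 = 9
9 edges


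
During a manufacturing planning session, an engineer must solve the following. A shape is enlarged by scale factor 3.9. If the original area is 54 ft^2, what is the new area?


Linear scale factor k = 3.9
Original area = 54 ft^2
Rule: under a linear scaling by k, areas scale by k^2.
k^2 = 3.9^2 = 15.21
New area = 54 * 15.21
New area = 821.34
821.34 ft^2


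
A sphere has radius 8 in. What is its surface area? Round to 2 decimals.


Shape: sphere
Radius r = 8 in
Formula: SA = 4 * pi * r^2
r^2 = 64
SA = 4 * pi * 64
SA = 256 * pi
SA = 804.25
804.25 in^2


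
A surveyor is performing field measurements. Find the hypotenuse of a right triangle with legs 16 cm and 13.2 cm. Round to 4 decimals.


Shape: right triangle
Legs a = 16 cm, b = 13.2 cm
Formula: c = sqrt(a^2 + b^2)
a^2 = 256, b^2 = 174.24
a^2 + b^2 = 430.24
c = sqrt(430.24)
c = 20.7422
20.7422 cm


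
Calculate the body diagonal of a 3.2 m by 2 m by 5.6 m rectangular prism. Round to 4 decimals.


Shape: rectangular box (space diagonal)
l = 3.2 m, w = 2 m, h = 5.6 m
Visualize: the diagonal of the base, then a right triangle with that diagonal and the height.
Formula: d = sqrt(l^2 + w^2 + h^2)
l^2 + w^2 + h^2 = 10.24 + 4 + 31.36 = 45.6
d = sqrt(45.6)
d = 6.7528
6.7528 m


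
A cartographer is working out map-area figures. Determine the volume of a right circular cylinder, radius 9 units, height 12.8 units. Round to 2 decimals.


Shape: cylinder
Radius r = 9 units, Height h = 12.8 units
Formula: V = pi * r^2 * h
r^2 = 81
V = pi * 81 * 12.8
V = 1036.8 * pi
V = 3257.2
3257.2 units^3


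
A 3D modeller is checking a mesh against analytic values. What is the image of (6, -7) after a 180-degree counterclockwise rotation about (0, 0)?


Transformation: rotation about the origin
Original point: (6, -7)
Rule for 180 deg: (x, y) -> (-x, -y)
Apply: (6, -7) -> (-6, 7)
(-6, 7)


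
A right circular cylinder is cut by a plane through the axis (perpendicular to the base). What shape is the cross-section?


Solid: right circular cylinder
Cutting plane: through the axis (perpendicular to the base)
Visualize the intersection of the plane with the solid's surface.
The boundary of the cut region is a rectangle.
rectangle


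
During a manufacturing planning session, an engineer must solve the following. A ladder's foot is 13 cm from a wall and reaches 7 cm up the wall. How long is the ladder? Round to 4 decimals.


Shape: right triangle
Legs a = 13 cm, b = 7 cm
Formula: c = sqrt(a^2 + b^2)
a^2 = 169, b^2 = 49
a^2 + b^2 = 218
c = sqrt(218)
c = 14.7648
14.7648 cm


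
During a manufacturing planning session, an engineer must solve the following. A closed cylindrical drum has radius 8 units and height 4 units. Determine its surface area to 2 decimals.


Shape: closed cylinder
Radius r = 8 units, Height h = 4 units
Formula: SA = 2*pi*r^2 + 2*pi*r*h = 2*pi*r*(r + h)
r + h = 12
2 * r * (r + h) = 2 * 8 * 12 = 192
SA = 192 * pi
SA = 603.19
603.19 units^2


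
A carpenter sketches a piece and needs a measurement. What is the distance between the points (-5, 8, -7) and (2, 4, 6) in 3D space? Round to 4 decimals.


3D distance between two points
P1 = (-5, 8, -7), P2 = (2, 4, 6)
Formula: d = sqrt((x2-x1)^2 + (y2-y1)^2 + (z2-z1)^2)
dx = 2 - -5 = 7
dy = 4 - 8 = -4
dz = 6 - -7 = 13
dx^2 + dy^2 + dz^2 = 49 + 16 + 169 = 234
d = sqrt(234)
d = 15.2971
15.2971 units


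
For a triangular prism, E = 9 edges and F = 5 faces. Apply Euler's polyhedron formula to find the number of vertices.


Polyhedron: triangular prism
Euler's formula for convex polyhedra: V - E + F = 2
Given: E = 9 edges and F = 5 faces
Solve for V:
V = 2 + E - F = 2 + 9 - 5 = 6
6 vertices


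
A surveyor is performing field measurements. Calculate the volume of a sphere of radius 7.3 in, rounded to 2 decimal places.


Shape: sphere
Radius r = 7.3 in
Formula: V = (4/3) * pi * r^3
r^3 = 389.017
(4/3) * 389.017 = 518.689333
V = 518.689333 * pi
V = 1629.51
1629.51 in^3


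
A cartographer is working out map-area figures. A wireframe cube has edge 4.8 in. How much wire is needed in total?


Shape: cube
Side s = 4.8 in
A cube has 12 edges, all equal.
Formula: total edge length = 12 * s
Total = 12 * 4.8
Total = 57.6
57.6 in


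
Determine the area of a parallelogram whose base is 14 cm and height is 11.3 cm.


Shape: parallelogram
Base b = 14 cm, Height h = 11.3 cm
Formula: A = b * h
A = 14 * 11.3
A = 158.2
158.2 cm^2


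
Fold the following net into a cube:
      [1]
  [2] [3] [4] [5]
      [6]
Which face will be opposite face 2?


Net: cross layout. Take square 3 as the base (bottom).
Fold the four squares in the horizontal row up around 3: 2 -> left, 4 -> right, 5 wraps to the top.
Fold 1 and 6 up from 3: 1 -> back, 6 -> front.
Opposite pairs are therefore: (1, 6), (2, 4), (3, 5).
Face 2 is opposite face 4.
face 4


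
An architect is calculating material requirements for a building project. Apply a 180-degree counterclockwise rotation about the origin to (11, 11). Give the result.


Transformation: rotation about the origin
Original point: (11, 11)
Rule for 180 deg: (x, y) -> (-x, -y)
Apply: (11, 11) -> (-11, -11)
(-11, -11)


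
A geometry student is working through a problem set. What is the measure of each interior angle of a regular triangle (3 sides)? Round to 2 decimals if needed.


Shape: regular triangle (3 sides)
Formula: interior angle = (n - 2) * 180 / n
(n - 2) = 1
(n - 2) * 180 = 180
angle = 180 / 3
angle = 60
60 degrees


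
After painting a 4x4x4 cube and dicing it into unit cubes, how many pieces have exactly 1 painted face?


Large cube: 4 x 4 x 4, cut into unit cubes.
n = 4, so n - 2 = 2
Cubes with 1 painted face lie in the interior of each face.
A cube has 6 faces; each contributes (n - 2)^2 = 4 such cubes.
Count = 6 * 4 = 24
24 unit cubes


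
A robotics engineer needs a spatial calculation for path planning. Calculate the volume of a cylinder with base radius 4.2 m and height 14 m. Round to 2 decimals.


Shape: cylinder
Radius r = 4.2 m, Height h = 14 m
Formula: V = pi * r^2 * h
r^2 = 17.64
V = pi * 17.64 * 14
V = 246.96 * pi
V = 775.85
775.85 m^3


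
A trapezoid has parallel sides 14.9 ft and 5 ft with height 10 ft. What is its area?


Shape: trapezoid
Parallel sides a = 14.9 ft, b = 5 ft; Height h = 10 ft
Formula: A = (a + b) * h / 2
a + b = 14.9 + 5 = 19.9
A = 19.9 * 10 / 2
A = 199 / 2
A = 99.5
99.5 ft^2


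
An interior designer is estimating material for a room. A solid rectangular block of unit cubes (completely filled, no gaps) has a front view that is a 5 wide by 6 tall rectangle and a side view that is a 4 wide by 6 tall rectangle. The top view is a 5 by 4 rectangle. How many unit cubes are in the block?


Orthographic views of a solid rectangular block:
Front view 5 x 6 -> length = 5, height = 6
Side view 4 x 6 -> width = 4, height = 6 (consistent)
Top view 5 x 4 -> confirms length = 5, width = 4
The block is 5 x 4 x 6.
Total unit cubes = 5 * 4 * 6 = 120
120 unit cubes


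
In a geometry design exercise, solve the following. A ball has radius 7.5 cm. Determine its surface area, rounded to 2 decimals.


Shape: sphere
Radius r = 7.5 cm
Formula: SA = 4 * pi * r^2
r^2 = 56.25
SA = 4 * pi * 56.25
SA = 225 * pi
SA = 706.86
706.86 cm^2


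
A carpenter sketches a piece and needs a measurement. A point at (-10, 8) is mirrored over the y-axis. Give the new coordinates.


Transformation: reflection
Original point: (-10, 8)
Rule for reflection over the y-axis: (x, y) -> (-x, y)
Apply: (-10, 8) -> (10, 8)
(10, 8)


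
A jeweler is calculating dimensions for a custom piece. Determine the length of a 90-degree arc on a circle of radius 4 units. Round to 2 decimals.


Shape: circular arc
Radius r = 4 units, Angle = 90 degrees
Formula: L = (angle/360) * 2 * pi * r
2 * pi * r = 8 * pi
L = (90/360) * 8 * pi
L = 2 * pi
L = 6.28
6.28 units


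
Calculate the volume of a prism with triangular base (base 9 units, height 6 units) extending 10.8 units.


Shape: triangular prism
Triangle base = 9 units, triangle height = 6 units, prism length L = 10.8 units
Formula: V = (1/2 * b * h_tri) * L
Cross-section area = 0.5 * 9 * 6 = 27
V = 27 * 10.8
V = 291.6
291.6 units^3


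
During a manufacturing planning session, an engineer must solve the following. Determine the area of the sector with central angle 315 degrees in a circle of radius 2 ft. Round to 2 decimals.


Shape: circular sector
Radius r = 2 ft, Angle = 315 degrees
Formula: A = (angle/360) * pi * r^2
r^2 = 4
Fraction of circle = 315/360
A = (315/360) * pi * 4
A = 3.5 * pi
A = 11
11 ft^2


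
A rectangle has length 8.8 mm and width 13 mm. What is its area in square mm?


Shape: rectangle
Length l = 8.8 mm, Width w = 13 mm
Formula: A = l * w
A = 8.8 * 13
A = 114.4
114.4 mm^2


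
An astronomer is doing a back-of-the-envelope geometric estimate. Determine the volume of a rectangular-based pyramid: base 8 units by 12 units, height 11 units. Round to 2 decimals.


Shape: rectangular pyramid
Base: 8 units x 12 units, Height h = 11 units
Formula: V = (1/3) * base_area * h
base_area = 8 * 12 = 96
base_area * h = 96 * 11 = 1056
V = 1056 / 3
V = 352
352 units^3


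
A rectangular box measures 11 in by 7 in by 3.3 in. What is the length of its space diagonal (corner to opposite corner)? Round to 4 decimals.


Shape: rectangular box (space diagonal)
l = 11 in, w = 7 in, h = 3.3 in
Visualize: the diagonal of the base, then a right triangle with that diagonal and the height.
Formula: d = sqrt(l^2 + w^2 + h^2)
l^2 + w^2 + h^2 = 121 + 49 + 10.89 = 180.89
d = sqrt(180.89)
d = 13.4495
13.4495 in


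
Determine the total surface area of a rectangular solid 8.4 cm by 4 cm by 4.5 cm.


Shape: rectangular prism
l = 8.4 cm, w = 4 cm, h = 4.5 cm
Formula: SA = 2(lw + lh + wh)
lw = 33.6, lh = 37.8, wh = 18
lw + lh + wh = 89.4
SA = 2 * 89.4
SA = 178.8
178.8 cm^2


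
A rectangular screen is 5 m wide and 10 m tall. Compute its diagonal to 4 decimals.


Shape: rectangle (diagonal via Pythagoras)
Sides: 5 m and 10 m
Formula: d = sqrt(l^2 + w^2)
l^2 = 25, w^2 = 100
l^2 + w^2 = 125
d = sqrt(125)
d = 11.1803
11.1803 m


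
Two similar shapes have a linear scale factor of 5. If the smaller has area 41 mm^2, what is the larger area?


Linear scale factor k = 5
Original area = 41 mm^2
Rule: under a linear scaling by k, areas scale by k^2.
k^2 = 5^2 = 25
New area = 41 * 25
New area = 1025
1025 mm^2


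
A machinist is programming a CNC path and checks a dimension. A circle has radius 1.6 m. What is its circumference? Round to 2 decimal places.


Shape: circle
Radius r = 1.6 m
Formula: C = 2 * pi * r
C = 2 * pi * 1.6
C = 3.2 * pi
C = 10.05
10.05 m


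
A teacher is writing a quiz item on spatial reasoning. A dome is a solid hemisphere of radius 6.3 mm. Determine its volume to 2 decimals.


Shape: hemisphere (half of a sphere)
Radius r = 6.3 mm
Formula: V = (1/2) * (4/3) * pi * r^3 = (2/3) * pi * r^3
r^3 = 250.047
(2/3) * 250.047 = 166.698
V = 166.698 * pi
V = 523.7
523.7 mm^3


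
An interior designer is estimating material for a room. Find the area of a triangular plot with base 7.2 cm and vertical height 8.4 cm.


Shape: triangle
Base b = 7.2 cm, Height h = 8.4 cm
Formula: A = (1/2) * b * h
A = 0.5 * 7.2 * 8.4
A = 0.5 * 60.48
A = 30.24
30.24 cm^2


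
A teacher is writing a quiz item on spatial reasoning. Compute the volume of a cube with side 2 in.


Shape: cube
Side s = 2 in
Formula: V = s^3
V = 2 * 2 * 2
V = 4 * 2
V = 8
8 in^3


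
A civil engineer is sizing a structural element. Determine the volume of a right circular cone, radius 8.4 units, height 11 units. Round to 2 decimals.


Shape: cone
Radius r = 8.4 units, Height h = 11 units
Formula: V = (1/3) * pi * r^2 * h
r^2 = 70.56
pi * r^2 * h = pi * 70.56 * 11 = 776.16 * pi
V = 776.16 * pi / 3
V = 812.79
812.79 units^3


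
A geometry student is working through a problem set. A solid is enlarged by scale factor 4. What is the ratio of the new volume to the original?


Linear scale factor k = 4
Rule: under a linear scaling by k, volumes scale by k^3.
k^3 = 4 * 4 * 4
k^3 = 16 * 4
k^3 = 64
Volume scales by a factor of 64.
64 (dimensionless)


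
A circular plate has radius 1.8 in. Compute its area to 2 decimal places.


Shape: circle
Radius r = 1.8 in
Formula: A = pi * r^2
r^2 = 1.8^2 = 3.24
A = pi * 3.24
A = 10.18
10.18 in^2


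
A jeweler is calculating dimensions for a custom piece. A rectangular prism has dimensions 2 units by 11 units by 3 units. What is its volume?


Shape: rectangular prism
l = 2 units, w = 11 units, h = 3 units
Formula: V = l * w * h
V = 2 * 11 * 3
V = 22 * 3
V = 66
66 units^3


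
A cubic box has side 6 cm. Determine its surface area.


Shape: cube
Side s = 6 cm
A cube has 6 square faces.
Formula: SA = 6 * s^2
s^2 = 36
SA = 6 * 36
SA = 216
216 cm^2


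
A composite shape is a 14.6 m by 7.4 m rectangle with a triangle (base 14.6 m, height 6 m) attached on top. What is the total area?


Composite shape: rectangle + triangle
Rectangle area = 14.6 * 7.4 = 108.04
Triangle area = 0.5 * 14.6 * 6 = 43.8
Total = 108.04 + 43.8
Total = 151.84
151.84 m^2


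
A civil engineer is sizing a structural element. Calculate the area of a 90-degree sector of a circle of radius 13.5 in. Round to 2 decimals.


Shape: circular sector
Radius r = 13.5 in, Angle = 90 degrees
Formula: A = (angle/360) * pi * r^2
r^2 = 182.25
Fraction of circle = 90/360
A = (90/360) * pi * 182.25
A = 45.5625 * pi
A = 143.14
143.14 in^2


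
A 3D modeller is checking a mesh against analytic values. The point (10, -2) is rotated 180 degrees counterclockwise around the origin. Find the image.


Transformation: rotation about the origin
Original point: (10, -2)
Rule for 180 deg: (x, y) -> (-x, -y)
Apply: (10, -2) -> (-10, 2)
(-10, 2)


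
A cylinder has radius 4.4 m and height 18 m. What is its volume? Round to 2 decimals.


Shape: cylinder
Radius r = 4.4 m, Height h = 18 m
Formula: V = pi * r^2 * h
r^2 = 19.36
V = pi * 19.36 * 18
V = 348.48 * pi
V = 1094.78
1094.78 m^3


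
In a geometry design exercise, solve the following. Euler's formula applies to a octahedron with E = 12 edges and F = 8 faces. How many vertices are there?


Polyhedron: octahedron
Euler's formula for convex polyhedra: V - E + F = 2
Given: E = 12 edges and F = 8 faces
Solve for V:
V = 2 + E - F = 2 + 12 - 8 = 6
6 vertices


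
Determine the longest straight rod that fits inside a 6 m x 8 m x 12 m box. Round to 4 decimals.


Shape: rectangular box (space diagonal)
l = 6 m, w = 8 m, h = 12 m
Visualize: the diagonal of the base, then a right triangle with that diagonal and the height.
Formula: d = sqrt(l^2 + w^2 + h^2)
l^2 + w^2 + h^2 = 36 + 64 + 144 = 244
d = sqrt(244)
d = 15.6205
15.6205 m


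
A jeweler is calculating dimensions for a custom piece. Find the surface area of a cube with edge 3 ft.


Shape: cube
Side s = 3 ft
A cube has 6 square faces.
Formula: SA = 6 * s^2
s^2 = 9
SA = 6 * 9
SA = 54
54 ft^2


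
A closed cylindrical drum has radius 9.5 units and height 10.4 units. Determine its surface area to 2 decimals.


Shape: closed cylinder
Radius r = 9.5 units, Height h = 10.4 units
Formula: SA = 2*pi*r^2 + 2*pi*r*h = 2*pi*r*(r + h)
r + h = 19.9
2 * r * (r + h) = 2 * 9.5 * 19.9 = 378.1
SA = 378.1 * pi
SA = 1187.84
1187.84 units^2


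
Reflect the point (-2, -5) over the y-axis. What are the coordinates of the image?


Transformation: reflection
Original point: (-2, -5)
Rule for reflection over the y-axis: (x, y) -> (-x, y)
Apply: (-2, -5) -> (2, -5)
(2, -5)


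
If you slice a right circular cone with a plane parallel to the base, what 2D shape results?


Solid: right circular cone
Cutting plane: parallel to the base
Visualize the intersection of the plane with the solid's surface.
The boundary of the cut region is a circle.
circle


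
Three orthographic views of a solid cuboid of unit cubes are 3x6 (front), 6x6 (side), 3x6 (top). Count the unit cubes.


Orthographic views of a solid rectangular block:
Front view 3 x 6 -> length = 3, height = 6
Side view 6 x 6 -> width = 6, height = 6 (consistent)
Top view 3 x 6 -> confirms length = 3, width = 6
The block is 3 x 6 x 6.
Total unit cubes = 3 * 6 * 6 = 108
108 unit cubes


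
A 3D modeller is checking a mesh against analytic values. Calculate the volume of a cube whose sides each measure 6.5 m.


Shape: cube
Side s = 6.5 m
Formula: V = s^3
V = 6.5 * 6.5 * 6.5
V = 42.25 * 6.5
V = 274.625
274.625 m^3


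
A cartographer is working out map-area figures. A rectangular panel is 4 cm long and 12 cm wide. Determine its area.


Shape: rectangle
Length l = 4 cm, Width w = 12 cm
Formula: A = l * w
A = 4 * 12
A = 48
48 cm^2


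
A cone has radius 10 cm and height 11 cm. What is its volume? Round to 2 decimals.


Shape: cone
Radius r = 10 cm, Height h = 11 cm
Formula: V = (1/3) * pi * r^2 * h
r^2 = 100
pi * r^2 * h = pi * 100 * 11 = 1100 * pi
V = 1100 * pi / 3
V = 1151.92
1151.92 cm^3


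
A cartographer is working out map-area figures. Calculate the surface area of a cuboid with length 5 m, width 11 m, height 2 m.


Shape: rectangular prism
l = 5 m, w = 11 m, h = 2 m
Formula: SA = 2(lw + lh + wh)
lw = 55, lh = 10, wh = 22
lw + lh + wh = 87
SA = 2 * 87
SA = 174
174 m^2


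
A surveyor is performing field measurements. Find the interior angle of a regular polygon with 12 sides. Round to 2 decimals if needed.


Shape: regular dodecagon (12 sides)
Formula: interior angle = (n - 2) * 180 / n
(n - 2) = 10
(n - 2) * 180 = 1800
angle = 1800 / 12
angle = 150
150 degrees


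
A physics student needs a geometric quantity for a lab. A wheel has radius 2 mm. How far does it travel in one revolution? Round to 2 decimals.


Shape: circle
Radius r = 2 mm
Formula: C = 2 * pi * r
C = 2 * pi * 2
C = 4 * pi
C = 12.57
12.57 mm


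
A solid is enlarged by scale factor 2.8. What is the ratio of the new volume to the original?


Linear scale factor k = 2.8
Rule: under a linear scaling by k, volumes scale by k^3.
k^3 = 2.8 * 2.8 * 2.8
k^3 = 7.84 * 2.8
k^3 = 21.952
Volume scales by a factor of 21.952.
21.952 (dimensionless)


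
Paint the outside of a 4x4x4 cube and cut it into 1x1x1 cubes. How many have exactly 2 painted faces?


Large cube: 4 x 4 x 4, cut into unit cubes.
n = 4, so n - 2 = 2
Cubes with 2 painted faces lie along the edges, excluding corners.
A cube has 12 edges; each contributes (n - 2) = 2 such cubes.
Count = 12 * 2 = 24
24 unit cubes


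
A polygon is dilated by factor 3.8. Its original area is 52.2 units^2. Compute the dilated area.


Linear scale factor k = 3.8
Original area = 52.2 units^2
Rule: under a linear scaling by k, areas scale by k^2.
k^2 = 3.8^2 = 14.44
New area = 52.2 * 14.44
New area = 753.768
753.768 units^2


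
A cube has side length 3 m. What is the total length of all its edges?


Shape: cube
Side s = 3 m
A cube has 12 edges, all equal.
Formula: total edge length = 12 * s
Total = 12 * 3
Total = 36
36 m


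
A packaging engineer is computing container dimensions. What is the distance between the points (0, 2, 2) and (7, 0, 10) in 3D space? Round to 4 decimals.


3D distance between two points
P1 = (0, 2, 2), P2 = (7, 0, 10)
Formula: d = sqrt((x2-x1)^2 + (y2-y1)^2 + (z2-z1)^2)
dx = 7 - 0 = 7
dy = 0 - 2 = -2
dz = 10 - 2 = 8
dx^2 + dy^2 + dz^2 = 49 + 4 + 64 = 117
d = sqrt(117)
d = 10.8167
10.8167 units


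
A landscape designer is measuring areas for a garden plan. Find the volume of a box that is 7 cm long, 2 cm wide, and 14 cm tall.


Shape: rectangular prism
l = 7 cm, w = 2 cm, h = 14 cm
Formula: V = l * w * h
V = 7 * 2 * 14
V = 14 * 14
V = 196
196 cm^3


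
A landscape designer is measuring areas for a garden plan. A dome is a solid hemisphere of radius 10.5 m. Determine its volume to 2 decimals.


Shape: hemisphere (half of a sphere)
Radius r = 10.5 m
Formula: V = (1/2) * (4/3) * pi * r^3 = (2/3) * pi * r^3
r^3 = 1157.625
(2/3) * 1157.625 = 771.75
V = 771.75 * pi
V = 2424.52
2424.52 m^3


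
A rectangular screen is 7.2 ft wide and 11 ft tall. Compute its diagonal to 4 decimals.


Shape: rectangle (diagonal via Pythagoras)
Sides: 7.2 ft and 11 ft
Formula: d = sqrt(l^2 + w^2)
l^2 = 51.84, w^2 = 121
l^2 + w^2 = 172.84
d = sqrt(172.84)
d = 13.1469
13.1469 ft


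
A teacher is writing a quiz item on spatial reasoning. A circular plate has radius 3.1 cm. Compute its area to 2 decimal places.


Shape: circle
Radius r = 3.1 cm
Formula: A = pi * r^2
r^2 = 3.1^2 = 9.61
A = pi * 9.61
A = 30.19
30.19 cm^2


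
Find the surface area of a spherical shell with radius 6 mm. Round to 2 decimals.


Shape: sphere
Radius r = 6 mm
Formula: SA = 4 * pi * r^2
r^2 = 36
SA = 4 * pi * 36
SA = 144 * pi
SA = 452.39
452.39 mm^2


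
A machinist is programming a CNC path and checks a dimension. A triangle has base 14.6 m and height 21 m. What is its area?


Shape: triangle
Base b = 14.6 m, Height h = 21 m
Formula: A = (1/2) * b * h
A = 0.5 * 14.6 * 21
A = 0.5 * 306.6
A = 153.3
153.3 m^2


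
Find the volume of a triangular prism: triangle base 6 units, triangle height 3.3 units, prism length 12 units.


Shape: triangular prism
Triangle base = 6 units, triangle height = 3.3 units, prism length L = 12 units
Formula: V = (1/2 * b * h_tri) * L
Cross-section area = 0.5 * 6 * 3.3 = 9.9
V = 9.9 * 12
V = 118.8
118.8 units^3


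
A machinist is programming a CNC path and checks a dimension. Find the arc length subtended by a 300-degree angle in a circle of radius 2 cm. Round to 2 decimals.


Shape: circular arc
Radius r = 2 cm, Angle = 300 degrees
Formula: L = (angle/360) * 2 * pi * r
2 * pi * r = 4 * pi
L = (300/360) * 4 * pi
L = 3.333333 * pi
L = 10.47
10.47 cm


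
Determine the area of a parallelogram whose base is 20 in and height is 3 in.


Shape: parallelogram
Base b = 20 in, Height h = 3 in
Formula: A = b * h
A = 20 * 3
A = 60
60 in^2


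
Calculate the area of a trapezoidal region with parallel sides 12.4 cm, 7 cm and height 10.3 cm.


Shape: trapezoid
Parallel sides a = 12.4 cm, b = 7 cm; Height h = 10.3 cm
Formula: A = (a + b) * h / 2
a + b = 12.4 + 7 = 19.4
A = 19.4 * 10.3 / 2
A = 199.82 / 2
A = 99.91
99.91 cm^2


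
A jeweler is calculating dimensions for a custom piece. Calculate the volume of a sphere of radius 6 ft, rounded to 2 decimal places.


Shape: sphere
Radius r = 6 ft
Formula: V = (4/3) * pi * r^3
r^3 = 216
(4/3) * 216 = 288
V = 288 * pi
V = 904.78
904.78 ft^3


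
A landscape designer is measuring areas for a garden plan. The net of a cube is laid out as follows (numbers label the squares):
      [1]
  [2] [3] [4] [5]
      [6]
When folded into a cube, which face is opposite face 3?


Net: cross layout. Take square 3 as the base (bottom).
Fold the four squares in the horizontal row up around 3: 2 -> left, 4 -> right, 5 wraps to the top.
Fold 1 and 6 up from 3: 1 -> back, 6 -> front.
Opposite pairs are therefore: (1, 6), (2, 4), (3, 5).
Face 3 is opposite face 5.
face 5


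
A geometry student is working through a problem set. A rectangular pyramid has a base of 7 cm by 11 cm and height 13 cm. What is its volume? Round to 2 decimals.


Shape: rectangular pyramid
Base: 7 cm x 11 cm, Height h = 13 cm
Formula: V = (1/3) * base_area * h
base_area = 7 * 11 = 77
base_area * h = 77 * 13 = 1001
V = 1001 / 3
V = 333.67
333.67 cm^3


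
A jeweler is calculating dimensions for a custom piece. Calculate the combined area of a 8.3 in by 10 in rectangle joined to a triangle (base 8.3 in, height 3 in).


Composite shape: rectangle + triangle
Rectangle area = 8.3 * 10 = 83
Triangle area = 0.5 * 8.3 * 3 = 12.45
Total = 83 + 12.45
Total = 95.45
95.45 in^2


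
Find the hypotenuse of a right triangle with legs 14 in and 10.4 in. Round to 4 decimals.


Shape: right triangle
Legs a = 14 in, b = 10.4 in
Formula: c = sqrt(a^2 + b^2)
a^2 = 196, b^2 = 108.16
a^2 + b^2 = 304.16
c = sqrt(304.16)
c = 17.4402
17.4402 in


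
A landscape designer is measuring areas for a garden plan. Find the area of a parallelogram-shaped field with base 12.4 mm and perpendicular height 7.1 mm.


Shape: parallelogram
Base b = 12.4 mm, Height h = 7.1 mm
Formula: A = b * h
A = 12.4 * 7.1
A = 88.04
88.04 mm^2


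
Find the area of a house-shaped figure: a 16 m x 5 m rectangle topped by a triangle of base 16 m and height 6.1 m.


Composite shape: rectangle + triangle
Rectangle area = 16 * 5 = 80
Triangle area = 0.5 * 16 * 6.1 = 48.8
Total = 80 + 48.8
Total = 128.8
128.8 m^2


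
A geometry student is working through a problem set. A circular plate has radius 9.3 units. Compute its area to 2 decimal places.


Shape: circle
Radius r = 9.3 units
Formula: A = pi * r^2
r^2 = 9.3^2 = 86.49
A = pi * 86.49
A = 271.72
271.72 units^2


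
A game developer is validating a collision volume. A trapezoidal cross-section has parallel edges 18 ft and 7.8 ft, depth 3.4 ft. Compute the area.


Shape: trapezoid
Parallel sides a = 18 ft, b = 7.8 ft; Height h = 3.4 ft
Formula: A = (a + b) * h / 2
a + b = 18 + 7.8 = 25.8
A = 25.8 * 3.4 / 2
A = 87.72 / 2
A = 43.86
43.86 ft^2


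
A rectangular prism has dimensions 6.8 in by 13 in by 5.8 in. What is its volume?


Shape: rectangular prism
l = 6.8 in, w = 13 in, h = 5.8 in
Formula: V = l * w * h
V = 6.8 * 13 * 5.8
V = 88.4 * 5.8
V = 512.72
512.72 in^3


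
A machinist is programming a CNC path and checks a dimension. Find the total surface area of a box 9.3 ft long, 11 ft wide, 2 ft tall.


Shape: rectangular prism
l = 9.3 ft, w = 11 ft, h = 2 ft
Formula: SA = 2(lw + lh + wh)
lw = 102.3, lh = 18.6, wh = 22
lw + lh + wh = 142.9
SA = 2 * 142.9
SA = 285.8
285.8 ft^2


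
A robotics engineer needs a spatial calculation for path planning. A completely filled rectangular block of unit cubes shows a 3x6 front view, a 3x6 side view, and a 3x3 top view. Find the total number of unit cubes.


Orthographic views of a solid rectangular block:
Front view 3 x 6 -> length = 3, height = 6
Side view 3 x 6 -> width = 3, height = 6 (consistent)
Top view 3 x 3 -> confirms length = 3, width = 3
The block is 3 x 3 x 6.
Total unit cubes = 3 * 3 * 6 = 54
54 unit cubes


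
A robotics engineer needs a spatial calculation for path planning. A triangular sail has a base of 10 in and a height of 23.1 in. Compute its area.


Shape: triangle
Base b = 10 in, Height h = 23.1 in
Formula: A = (1/2) * b * h
A = 0.5 * 10 * 23.1
A = 0.5 * 231
A = 115.5
115.5 in^2


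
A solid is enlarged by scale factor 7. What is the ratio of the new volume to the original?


Linear scale factor k = 7
Rule: under a linear scaling by k, volumes scale by k^3.
k^3 = 7 * 7 * 7
k^3 = 49 * 7
k^3 = 343
Volume scales by a factor of 343.
343 (dimensionless)


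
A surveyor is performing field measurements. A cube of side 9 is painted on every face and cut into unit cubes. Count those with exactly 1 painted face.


Large cube: 9 x 9 x 9, cut into unit cubes.
n = 9, so n - 2 = 7
Cubes with 1 painted face lie in the interior of each face.
A cube has 6 faces; each contributes (n - 2)^2 = 49 such cubes.
Count = 6 * 49 = 294
294 unit cubes


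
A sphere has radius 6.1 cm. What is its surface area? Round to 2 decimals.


Shape: sphere
Radius r = 6.1 cm
Formula: SA = 4 * pi * r^2
r^2 = 37.21
SA = 4 * pi * 37.21
SA = 148.84 * pi
SA = 467.59
467.59 cm^2


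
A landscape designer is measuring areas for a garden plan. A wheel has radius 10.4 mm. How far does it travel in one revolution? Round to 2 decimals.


Shape: circle
Radius r = 10.4 mm
Formula: C = 2 * pi * r
C = 2 * pi * 10.4
C = 20.8 * pi
C = 65.35
65.35 mm


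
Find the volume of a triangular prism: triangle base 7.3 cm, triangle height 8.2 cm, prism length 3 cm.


Shape: triangular prism
Triangle base = 7.3 cm, triangle height = 8.2 cm, prism length L = 3 cm
Formula: V = (1/2 * b * h_tri) * L
Cross-section area = 0.5 * 7.3 * 8.2 = 29.93
V = 29.93 * 3
V = 89.79
89.79 cm^3


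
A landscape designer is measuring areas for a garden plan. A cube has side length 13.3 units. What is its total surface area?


Shape: cube
Side s = 13.3 units
A cube has 6 square faces.
Formula: SA = 6 * s^2
s^2 = 176.89
SA = 6 * 176.89
SA = 1061.34
1061.34 units^2


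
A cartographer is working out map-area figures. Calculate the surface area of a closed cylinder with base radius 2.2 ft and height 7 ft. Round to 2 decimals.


Shape: closed cylinder
Radius r = 2.2 ft, Height h = 7 ft
Formula: SA = 2*pi*r^2 + 2*pi*r*h = 2*pi*r*(r + h)
r + h = 9.2
2 * r * (r + h) = 2 * 2.2 * 9.2 = 40.48
SA = 40.48 * pi
SA = 127.17
127.17 ft^2


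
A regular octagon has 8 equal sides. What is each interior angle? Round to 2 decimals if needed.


Shape: regular octagon (8 sides)
Formula: interior angle = (n - 2) * 180 / n
(n - 2) = 6
(n - 2) * 180 = 1080
angle = 1080 / 8
angle = 135
135 degrees


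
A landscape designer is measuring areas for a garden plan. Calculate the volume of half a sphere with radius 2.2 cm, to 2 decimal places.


Shape: hemisphere (half of a sphere)
Radius r = 2.2 cm
Formula: V = (1/2) * (4/3) * pi * r^3 = (2/3) * pi * r^3
r^3 = 10.648
(2/3) * 10.648 = 7.098667
V = 7.098667 * pi
V = 22.3
22.3 cm^3


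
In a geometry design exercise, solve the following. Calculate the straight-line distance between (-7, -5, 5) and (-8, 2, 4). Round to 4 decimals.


3D distance between two points
P1 = (-7, -5, 5), P2 = (-8, 2, 4)
Formula: d = sqrt((x2-x1)^2 + (y2-y1)^2 + (z2-z1)^2)
dx = -8 - -7 = -1
dy = 2 - -5 = 7
dz = 4 - 5 = -1
dx^2 + dy^2 + dz^2 = 1 + 49 + 1 = 51
d = sqrt(51)
d = 7.1414
7.1414 units


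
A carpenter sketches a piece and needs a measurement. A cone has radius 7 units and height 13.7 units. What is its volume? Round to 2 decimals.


Shape: cone
Radius r = 7 units, Height h = 13.7 units
Formula: V = (1/3) * pi * r^2 * h
r^2 = 49
pi * r^2 * h = pi * 49 * 13.7 = 671.3 * pi
V = 671.3 * pi / 3
V = 702.98
702.98 units^3


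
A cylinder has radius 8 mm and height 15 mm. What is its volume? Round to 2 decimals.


Shape: cylinder
Radius r = 8 mm, Height h = 15 mm
Formula: V = pi * r^2 * h
r^2 = 64
V = pi * 64 * 15
V = 960 * pi
V = 3015.93
3015.93 mm^3


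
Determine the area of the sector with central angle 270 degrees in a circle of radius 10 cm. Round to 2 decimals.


Shape: circular sector
Radius r = 10 cm, Angle = 270 degrees
Formula: A = (angle/360) * pi * r^2
r^2 = 100
Fraction of circle = 270/360
A = (270/360) * pi * 100
A = 75 * pi
A = 235.62
235.62 cm^2


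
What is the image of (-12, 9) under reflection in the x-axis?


Transformation: reflection
Original point: (-12, 9)
Rule for reflection over the x-axis: (x, y) -> (x, -y)
Apply: (-12, 9) -> (-12, -9)
(-12, -9)


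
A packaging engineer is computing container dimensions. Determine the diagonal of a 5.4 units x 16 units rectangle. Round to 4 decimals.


Shape: rectangle (diagonal via Pythagoras)
Sides: 5.4 units and 16 units
Formula: d = sqrt(l^2 + w^2)
l^2 = 29.16, w^2 = 256
l^2 + w^2 = 285.16
d = sqrt(285.16)
d = 16.8867
16.8867 units


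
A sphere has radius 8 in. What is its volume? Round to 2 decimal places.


Shape: sphere
Radius r = 8 in
Formula: V = (4/3) * pi * r^3
r^3 = 512
(4/3) * 512 = 682.666667
V = 682.666667 * pi
V = 2144.66
2144.66 in^3


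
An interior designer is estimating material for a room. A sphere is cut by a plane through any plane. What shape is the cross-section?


Solid: sphere
Cutting plane: through any plane
Visualize the intersection of the plane with the solid's surface.
The boundary of the cut region is a circle.
circle


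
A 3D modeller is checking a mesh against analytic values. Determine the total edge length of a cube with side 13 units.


Shape: cube
Side s = 13 units
A cube has 12 edges, all equal.
Formula: total edge length = 12 * s
Total = 12 * 13
Total = 156
156 units


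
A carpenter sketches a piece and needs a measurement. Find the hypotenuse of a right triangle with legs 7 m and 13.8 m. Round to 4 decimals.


Shape: right triangle
Legs a = 7 m, b = 13.8 m
Formula: c = sqrt(a^2 + b^2)
a^2 = 49, b^2 = 190.44
a^2 + b^2 = 239.44
c = sqrt(239.44)
c = 15.4738
15.4738 m


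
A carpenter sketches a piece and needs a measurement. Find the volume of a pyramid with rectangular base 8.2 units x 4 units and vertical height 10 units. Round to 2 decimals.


Shape: rectangular pyramid
Base: 8.2 units x 4 units, Height h = 10 units
Formula: V = (1/3) * base_area * h
base_area = 8.2 * 4 = 32.8
base_area * h = 32.8 * 10 = 328
V = 328 / 3
V = 109.33
109.33 units^3


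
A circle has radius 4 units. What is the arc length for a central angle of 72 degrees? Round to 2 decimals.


Shape: circular arc
Radius r = 4 units, Angle = 72 degrees
Formula: L = (angle/360) * 2 * pi * r
2 * pi * r = 8 * pi
L = (72/360) * 8 * pi
L = 1.6 * pi
L = 5.03
5.03 units


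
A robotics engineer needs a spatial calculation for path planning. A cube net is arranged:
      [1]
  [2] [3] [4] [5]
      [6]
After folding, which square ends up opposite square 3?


Net: cross layout. Take square 3 as the base (bottom).
Fold the four squares in the horizontal row up around 3: 2 -> left, 4 -> right, 5 wraps to the top.
Fold 1 and 6 up from 3: 1 -> back, 6 -> front.
Opposite pairs are therefore: (1, 6), (2, 4), (3, 5).
Face 3 is opposite face 5.
face 5


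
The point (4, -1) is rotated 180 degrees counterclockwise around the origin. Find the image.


Transformation: rotation about the origin
Original point: (4, -1)
Rule for 180 deg: (x, y) -> (-x, -y)
Apply: (4, -1) -> (-4, 1)
(-4, 1)
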